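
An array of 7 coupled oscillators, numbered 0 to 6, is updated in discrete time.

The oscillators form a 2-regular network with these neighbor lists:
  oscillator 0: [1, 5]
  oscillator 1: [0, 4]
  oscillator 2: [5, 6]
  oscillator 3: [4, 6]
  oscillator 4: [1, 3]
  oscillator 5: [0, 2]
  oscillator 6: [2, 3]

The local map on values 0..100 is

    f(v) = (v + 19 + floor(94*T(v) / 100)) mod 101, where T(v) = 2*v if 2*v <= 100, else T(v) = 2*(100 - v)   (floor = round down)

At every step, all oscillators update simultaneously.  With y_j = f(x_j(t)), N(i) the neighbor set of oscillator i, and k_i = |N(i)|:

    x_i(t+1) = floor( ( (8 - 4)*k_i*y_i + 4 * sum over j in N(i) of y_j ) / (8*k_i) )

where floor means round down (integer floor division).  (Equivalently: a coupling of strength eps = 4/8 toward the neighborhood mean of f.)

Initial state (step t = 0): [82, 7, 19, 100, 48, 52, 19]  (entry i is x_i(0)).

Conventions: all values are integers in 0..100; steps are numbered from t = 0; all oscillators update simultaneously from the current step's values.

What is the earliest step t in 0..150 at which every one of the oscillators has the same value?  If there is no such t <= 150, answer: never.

Answer: never
Key observation: The state at step 8 reappears at step 10 — the system is in a cycle of period 2 from step 8 on.  No step 0..10 is synchronized, and the cycle repeats forever, so no step up to 150 (or ever) has all oscillators equal.

Derivation:
t=0: [82, 7, 19, 100, 48, 52, 19]  (not all equal)
t=1: [41, 41, 69, 41, 42, 56, 59]  (not all equal)
t=2: [41, 36, 50, 41, 37, 48, 47]  (not all equal)
t=3: [37, 25, 58, 37, 26, 52, 51]  (not all equal)
t=4: [49, 74, 57, 50, 75, 49, 50]  (not all equal)
t=5: [54, 44, 57, 56, 45, 58, 60]  (not all equal)
t=6: [53, 48, 54, 53, 48, 55, 54]  (not all equal)
t=7: [57, 56, 57, 58, 56, 57, 58]  (not all equal)
t=8: [55, 55, 54, 54, 55, 55, 54]  (not all equal)
t=9: [57, 57, 57, 57, 57, 57, 58]  (not all equal)
t=10: [55, 55, 54, 54, 55, 55, 54]  (not all equal)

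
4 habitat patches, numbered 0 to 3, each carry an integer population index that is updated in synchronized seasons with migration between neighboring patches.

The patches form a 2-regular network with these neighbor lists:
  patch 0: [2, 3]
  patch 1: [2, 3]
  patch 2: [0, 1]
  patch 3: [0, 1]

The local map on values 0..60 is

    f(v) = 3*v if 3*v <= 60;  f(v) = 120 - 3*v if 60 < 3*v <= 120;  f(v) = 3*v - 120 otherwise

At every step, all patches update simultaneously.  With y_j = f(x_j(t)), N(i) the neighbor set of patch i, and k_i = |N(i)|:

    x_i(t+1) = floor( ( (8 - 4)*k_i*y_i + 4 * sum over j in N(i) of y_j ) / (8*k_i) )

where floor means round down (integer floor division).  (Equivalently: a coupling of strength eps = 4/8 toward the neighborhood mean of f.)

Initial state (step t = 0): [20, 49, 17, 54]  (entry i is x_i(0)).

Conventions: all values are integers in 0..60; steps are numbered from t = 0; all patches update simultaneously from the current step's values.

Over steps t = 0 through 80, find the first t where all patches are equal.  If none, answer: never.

Simulating step by step:
t=0: [20, 49, 17, 54]  (not all equal)
t=1: [53, 36, 47, 42]  (not all equal)
t=2: [26, 12, 23, 15]  (not all equal)
t=3: [45, 42, 45, 42]  (not all equal)
t=4: [12, 8, 12, 8]  (not all equal)
t=5: [33, 27, 33, 27]  (not all equal)
t=6: [25, 34, 25, 34]  (not all equal)
t=7: [38, 24, 38, 24]  (not all equal)
t=8: [16, 37, 16, 37]  (not all equal)
t=9: [38, 18, 38, 18]  (not all equal)
t=10: [18, 42, 18, 42]  (not all equal)
t=11: [42, 18, 42, 18]  (not all equal)
t=12: [18, 42, 18, 42]  (not all equal)

Answer: never
Key observation: The state at step 10 reappears at step 12 — the system is in a cycle of period 2 from step 10 on.  No step 0..12 is synchronized, and the cycle repeats forever, so no step up to 80 (or ever) has all patches equal.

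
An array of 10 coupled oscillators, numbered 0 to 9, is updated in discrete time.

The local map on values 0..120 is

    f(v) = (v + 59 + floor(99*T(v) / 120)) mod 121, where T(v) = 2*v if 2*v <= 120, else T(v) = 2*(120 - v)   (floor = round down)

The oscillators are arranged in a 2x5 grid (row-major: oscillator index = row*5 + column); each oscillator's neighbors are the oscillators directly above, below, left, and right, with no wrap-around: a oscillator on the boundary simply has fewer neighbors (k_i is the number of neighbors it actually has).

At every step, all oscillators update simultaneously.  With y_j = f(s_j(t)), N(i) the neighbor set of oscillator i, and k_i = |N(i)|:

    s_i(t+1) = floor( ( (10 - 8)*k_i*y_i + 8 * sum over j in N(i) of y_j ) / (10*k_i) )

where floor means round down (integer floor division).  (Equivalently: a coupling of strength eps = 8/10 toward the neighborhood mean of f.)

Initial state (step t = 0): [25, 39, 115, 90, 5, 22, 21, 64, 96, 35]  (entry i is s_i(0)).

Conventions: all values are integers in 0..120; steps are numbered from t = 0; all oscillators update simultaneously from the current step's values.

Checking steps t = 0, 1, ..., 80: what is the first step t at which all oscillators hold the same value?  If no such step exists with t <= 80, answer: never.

Simulating step by step:
t=0: [25, 39, 115, 90, 5, 22, 21, 64, 96, 35]  (not all equal)
t=1: [64, 55, 68, 70, 57, 70, 90, 84, 68, 64]  (not all equal)
t=2: [88, 86, 85, 90, 91, 86, 83, 85, 88, 90]  (not all equal)
t=3: [79, 80, 79, 77, 76, 80, 80, 80, 78, 77]  (not all equal)
t=4: [84, 84, 84, 85, 85, 84, 84, 84, 84, 85]  (not all equal)
t=5: [81, 81, 80, 80, 80, 81, 81, 81, 80, 80]  (not all equal)
t=6: [83, 83, 83, 84, 84, 83, 83, 83, 83, 84]  (not all equal)
t=7: [82, 82, 81, 81, 81, 82, 82, 82, 81, 81]  (not all equal)
t=8: [82, 82, 82, 83, 83, 82, 82, 82, 82, 83]  (not all equal)
t=9: [82, 82, 82, 82, 82, 82, 82, 82, 82, 82]  (all equal)

Answer: 9
Key observation: Synchronization is absorbing here: once all oscillators are equal they stay equal, and step 9 is the first all-equal step.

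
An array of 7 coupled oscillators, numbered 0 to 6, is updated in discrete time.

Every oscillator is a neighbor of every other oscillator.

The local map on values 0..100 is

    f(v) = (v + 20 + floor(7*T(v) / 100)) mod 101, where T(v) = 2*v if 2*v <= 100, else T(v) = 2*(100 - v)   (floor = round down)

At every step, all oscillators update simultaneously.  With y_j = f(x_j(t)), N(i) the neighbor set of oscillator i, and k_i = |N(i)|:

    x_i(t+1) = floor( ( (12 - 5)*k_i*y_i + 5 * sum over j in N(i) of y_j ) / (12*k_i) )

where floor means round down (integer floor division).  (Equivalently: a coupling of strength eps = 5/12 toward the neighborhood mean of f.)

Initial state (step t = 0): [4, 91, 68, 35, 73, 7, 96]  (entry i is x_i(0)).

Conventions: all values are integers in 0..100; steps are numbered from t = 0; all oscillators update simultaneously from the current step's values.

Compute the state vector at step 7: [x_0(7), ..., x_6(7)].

Simulating step by step:
t=0: [4, 91, 68, 35, 73, 7, 96]
t=1: [34, 28, 69, 52, 71, 36, 30]
t=2: [63, 60, 81, 74, 82, 65, 61]
t=3: [76, 74, 32, 81, 32, 76, 75]
t=4: [86, 85, 63, 36, 63, 86, 85]
t=5: [21, 21, 63, 49, 63, 21, 21]
t=6: [51, 51, 74, 67, 74, 51, 51]
t=7: [80, 80, 91, 87, 91, 80, 80]

Answer: [80, 80, 91, 87, 91, 80, 80]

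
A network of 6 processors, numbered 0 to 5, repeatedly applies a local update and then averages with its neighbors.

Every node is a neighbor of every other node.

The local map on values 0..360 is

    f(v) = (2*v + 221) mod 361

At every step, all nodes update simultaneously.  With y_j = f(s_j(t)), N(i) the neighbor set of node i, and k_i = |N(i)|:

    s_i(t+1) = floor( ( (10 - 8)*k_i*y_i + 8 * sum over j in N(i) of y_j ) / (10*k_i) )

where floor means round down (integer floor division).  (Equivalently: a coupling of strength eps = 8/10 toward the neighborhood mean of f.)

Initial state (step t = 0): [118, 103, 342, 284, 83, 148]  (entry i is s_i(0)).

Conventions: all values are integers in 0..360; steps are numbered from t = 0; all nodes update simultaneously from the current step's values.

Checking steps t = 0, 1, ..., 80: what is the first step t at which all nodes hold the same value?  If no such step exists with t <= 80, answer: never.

Answer: 3
Key observation: Synchronization is absorbing here: once all nodes are equal they stay equal, and step 3 is the first all-equal step.

Derivation:
t=0: [118, 103, 342, 284, 83, 148]  (not all equal)
t=1: [98, 97, 102, 97, 96, 101]  (not all equal)
t=2: [56, 56, 57, 56, 56, 57]  (not all equal)
t=3: [333, 333, 333, 333, 333, 333]  (all equal)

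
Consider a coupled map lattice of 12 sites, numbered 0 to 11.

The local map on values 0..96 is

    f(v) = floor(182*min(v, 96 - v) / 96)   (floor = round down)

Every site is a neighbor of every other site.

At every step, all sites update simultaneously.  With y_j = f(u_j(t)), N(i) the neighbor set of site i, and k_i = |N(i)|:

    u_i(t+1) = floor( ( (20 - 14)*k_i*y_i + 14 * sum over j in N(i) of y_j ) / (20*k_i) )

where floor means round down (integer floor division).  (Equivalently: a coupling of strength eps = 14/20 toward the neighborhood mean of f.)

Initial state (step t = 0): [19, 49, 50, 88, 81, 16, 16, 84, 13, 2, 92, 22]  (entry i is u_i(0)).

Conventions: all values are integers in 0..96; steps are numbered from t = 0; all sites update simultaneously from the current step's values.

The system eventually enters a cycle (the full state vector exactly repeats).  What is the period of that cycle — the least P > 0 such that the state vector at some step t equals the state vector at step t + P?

Answer: 3
Key observation: The state at step 7, [53, 53, 53, 53, 53, 53, 53, 53, 53, 53, 53, 53], reappears at step 10 — and no state repeats earlier — so the cycle the system enters has period 3.

Derivation:
t=0: [19, 49, 50, 88, 81, 16, 16, 84, 13, 2, 92, 22]
t=1: [34, 47, 46, 29, 32, 33, 33, 31, 31, 26, 27, 35]
t=2: [63, 69, 68, 61, 62, 63, 63, 62, 62, 59, 60, 63]
t=3: [62, 59, 60, 63, 62, 62, 62, 62, 62, 64, 63, 62]
t=4: [64, 65, 65, 63, 64, 64, 64, 64, 64, 63, 63, 64]
t=5: [60, 59, 59, 60, 60, 60, 60, 60, 60, 60, 60, 60]
t=6: [68, 68, 68, 68, 68, 68, 68, 68, 68, 68, 68, 68]
t=7: [53, 53, 53, 53, 53, 53, 53, 53, 53, 53, 53, 53]
t=8: [81, 81, 81, 81, 81, 81, 81, 81, 81, 81, 81, 81]
t=9: [28, 28, 28, 28, 28, 28, 28, 28, 28, 28, 28, 28]
t=10: [53, 53, 53, 53, 53, 53, 53, 53, 53, 53, 53, 53]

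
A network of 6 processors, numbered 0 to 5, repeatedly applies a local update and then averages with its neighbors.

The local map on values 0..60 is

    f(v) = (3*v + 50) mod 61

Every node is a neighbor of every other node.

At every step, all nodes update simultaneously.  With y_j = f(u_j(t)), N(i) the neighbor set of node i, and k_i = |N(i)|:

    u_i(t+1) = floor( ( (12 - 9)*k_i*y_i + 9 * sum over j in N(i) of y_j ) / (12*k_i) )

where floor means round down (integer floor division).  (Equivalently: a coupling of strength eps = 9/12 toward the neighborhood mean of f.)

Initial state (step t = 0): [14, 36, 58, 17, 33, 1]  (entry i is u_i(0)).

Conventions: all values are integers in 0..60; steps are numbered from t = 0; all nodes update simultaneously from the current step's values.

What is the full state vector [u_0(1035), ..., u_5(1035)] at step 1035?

Simulating step by step:
t=0: [14, 36, 58, 17, 33, 1]
t=1: [37, 37, 38, 38, 36, 39]
t=2: [40, 40, 40, 40, 40, 40]
t=3: [48, 48, 48, 48, 48, 48]
t=4: [11, 11, 11, 11, 11, 11]
t=5: [22, 22, 22, 22, 22, 22]
t=6: [55, 55, 55, 55, 55, 55]
t=7: [32, 32, 32, 32, 32, 32]
t=8: [24, 24, 24, 24, 24, 24]
t=9: [0, 0, 0, 0, 0, 0]
t=10: [50, 50, 50, 50, 50, 50]
t=11: [17, 17, 17, 17, 17, 17]
t=12: [40, 40, 40, 40, 40, 40]

Answer: [22, 22, 22, 22, 22, 22]
Key observation: The state at step 2, [40, 40, 40, 40, 40, 40], reappears at step 12: the system is in a cycle of period 10 from step 2 on.  Therefore the state at step 1035 equals the state at step 2 + ((1035 - 2) mod 10) = 5, which is [22, 22, 22, 22, 22, 22].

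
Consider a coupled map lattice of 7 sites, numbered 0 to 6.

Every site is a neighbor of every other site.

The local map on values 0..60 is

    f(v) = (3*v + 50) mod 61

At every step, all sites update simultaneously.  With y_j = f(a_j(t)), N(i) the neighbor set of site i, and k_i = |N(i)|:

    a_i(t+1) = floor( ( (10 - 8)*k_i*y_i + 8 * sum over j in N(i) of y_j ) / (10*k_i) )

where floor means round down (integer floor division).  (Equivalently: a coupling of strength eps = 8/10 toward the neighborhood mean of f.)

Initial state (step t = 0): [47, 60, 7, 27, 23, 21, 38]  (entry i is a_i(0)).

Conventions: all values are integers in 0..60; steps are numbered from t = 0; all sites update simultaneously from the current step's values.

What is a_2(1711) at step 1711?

Simulating step by step:
t=0: [47, 60, 7, 27, 23, 21, 38]
t=1: [30, 33, 30, 30, 34, 33, 32]
t=2: [22, 23, 22, 22, 23, 23, 23]
t=3: [56, 56, 56, 56, 56, 56, 56]
t=4: [35, 35, 35, 35, 35, 35, 35]
t=5: [33, 33, 33, 33, 33, 33, 33]
t=6: [27, 27, 27, 27, 27, 27, 27]
t=7: [9, 9, 9, 9, 9, 9, 9]
t=8: [16, 16, 16, 16, 16, 16, 16]
t=9: [37, 37, 37, 37, 37, 37, 37]
t=10: [39, 39, 39, 39, 39, 39, 39]
t=11: [45, 45, 45, 45, 45, 45, 45]
t=12: [2, 2, 2, 2, 2, 2, 2]
t=13: [56, 56, 56, 56, 56, 56, 56]

Answer: a_2(1711) = 45
Key observation: The state at step 3, [56, 56, 56, 56, 56, 56, 56], reappears at step 13: the system is in a cycle of period 10 from step 3 on.  Therefore the state at step 1711 equals the state at step 3 + ((1711 - 3) mod 10) = 11, which is [45, 45, 45, 45, 45, 45, 45].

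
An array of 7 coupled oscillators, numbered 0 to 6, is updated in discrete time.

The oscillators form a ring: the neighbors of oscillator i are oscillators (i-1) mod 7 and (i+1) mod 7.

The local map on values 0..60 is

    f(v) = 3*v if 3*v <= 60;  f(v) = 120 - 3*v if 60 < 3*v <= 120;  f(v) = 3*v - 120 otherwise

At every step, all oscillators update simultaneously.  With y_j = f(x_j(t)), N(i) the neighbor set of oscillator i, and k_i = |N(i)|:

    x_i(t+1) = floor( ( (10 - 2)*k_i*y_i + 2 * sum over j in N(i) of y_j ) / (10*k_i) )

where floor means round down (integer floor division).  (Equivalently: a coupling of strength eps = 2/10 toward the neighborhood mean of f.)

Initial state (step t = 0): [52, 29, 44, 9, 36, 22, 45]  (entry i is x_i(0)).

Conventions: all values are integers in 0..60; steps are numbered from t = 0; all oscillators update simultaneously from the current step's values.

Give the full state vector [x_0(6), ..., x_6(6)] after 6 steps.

Answer: [24, 21, 36, 38, 49, 7, 14]

Derivation:
t=0: [52, 29, 44, 9, 36, 22, 45]
t=1: [33, 31, 15, 24, 17, 45, 21]
t=2: [25, 28, 43, 48, 47, 22, 49]
t=3: [42, 34, 13, 22, 24, 48, 31]
t=4: [9, 18, 38, 51, 46, 26, 24]
t=5: [31, 46, 13, 28, 21, 40, 45]
t=6: [24, 21, 36, 38, 49, 7, 14]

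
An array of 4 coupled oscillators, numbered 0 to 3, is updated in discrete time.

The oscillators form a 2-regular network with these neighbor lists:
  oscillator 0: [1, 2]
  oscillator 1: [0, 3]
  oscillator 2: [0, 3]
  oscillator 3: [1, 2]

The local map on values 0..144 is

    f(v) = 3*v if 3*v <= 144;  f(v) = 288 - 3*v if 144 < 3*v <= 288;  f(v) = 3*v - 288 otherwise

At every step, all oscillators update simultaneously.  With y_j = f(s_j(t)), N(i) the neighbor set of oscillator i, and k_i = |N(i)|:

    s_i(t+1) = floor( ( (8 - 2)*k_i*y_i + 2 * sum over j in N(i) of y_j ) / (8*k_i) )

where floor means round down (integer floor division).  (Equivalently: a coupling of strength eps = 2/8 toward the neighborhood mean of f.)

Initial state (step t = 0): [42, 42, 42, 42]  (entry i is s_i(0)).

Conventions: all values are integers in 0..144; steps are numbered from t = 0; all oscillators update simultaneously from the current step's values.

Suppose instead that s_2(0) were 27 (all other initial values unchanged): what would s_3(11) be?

Answer: s_3(11) = 67
Key observation: This trace re-runs the system from the modified initial state.

Derivation:
t=0: [42, 42, 27, 42]
t=1: [120, 126, 92, 120]
t=2: [66, 85, 27, 66]
t=3: [81, 47, 83, 81]
t=4: [56, 117, 40, 56]
t=5: [112, 77, 120, 112]
t=6: [52, 54, 66, 52]
t=7: [126, 127, 100, 126]
t=8: [80, 92, 31, 80]
t=9: [49, 21, 81, 49]
t=10: [119, 82, 69, 119]
t=11: [67, 48, 78, 67]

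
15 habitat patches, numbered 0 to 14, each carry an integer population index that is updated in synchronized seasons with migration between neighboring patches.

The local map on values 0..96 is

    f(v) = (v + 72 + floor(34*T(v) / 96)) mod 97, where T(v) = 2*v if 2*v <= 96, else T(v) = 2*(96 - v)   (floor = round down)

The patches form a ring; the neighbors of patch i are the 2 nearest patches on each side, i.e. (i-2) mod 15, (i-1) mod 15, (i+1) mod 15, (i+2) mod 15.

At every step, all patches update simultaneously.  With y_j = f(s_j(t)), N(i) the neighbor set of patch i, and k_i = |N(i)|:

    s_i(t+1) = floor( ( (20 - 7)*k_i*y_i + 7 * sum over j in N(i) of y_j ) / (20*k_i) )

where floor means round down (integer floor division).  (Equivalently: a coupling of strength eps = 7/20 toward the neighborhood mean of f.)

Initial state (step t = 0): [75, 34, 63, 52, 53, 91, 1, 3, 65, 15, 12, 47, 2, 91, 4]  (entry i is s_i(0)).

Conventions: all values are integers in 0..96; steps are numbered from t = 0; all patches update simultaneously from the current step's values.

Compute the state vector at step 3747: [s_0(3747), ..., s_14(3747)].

Simulating step by step:
t=0: [75, 34, 63, 52, 53, 91, 1, 3, 65, 15, 12, 47, 2, 91, 4]
t=1: [62, 44, 58, 57, 60, 68, 70, 67, 60, 24, 76, 56, 74, 68, 71]
t=2: [60, 53, 58, 58, 60, 61, 62, 57, 57, 31, 59, 56, 63, 61, 61]
t=3: [59, 58, 59, 59, 59, 59, 60, 56, 56, 38, 57, 56, 60, 60, 59]
t=4: [59, 59, 59, 59, 60, 59, 59, 57, 57, 46, 57, 57, 59, 59, 59]
t=5: [60, 60, 60, 60, 60, 59, 59, 58, 58, 55, 58, 58, 59, 59, 60]
t=6: [60, 60, 60, 60, 60, 59, 59, 59, 59, 59, 59, 59, 59, 59, 60]
t=7: [60, 60, 60, 60, 60, 60, 60, 60, 60, 60, 60, 60, 60, 60, 60]
t=8: [60, 60, 60, 60, 60, 60, 60, 60, 60, 60, 60, 60, 60, 60, 60]

Answer: [60, 60, 60, 60, 60, 60, 60, 60, 60, 60, 60, 60, 60, 60, 60]
Key observation: The state at step 7, [60, 60, 60, 60, 60, 60, 60, 60, 60, 60, 60, 60, 60, 60, 60], reappears at step 8: the system is in a cycle of period 1 from step 7 on.  Therefore the state at step 3747 equals the state at step 7 + ((3747 - 7) mod 1) = 7, which is [60, 60, 60, 60, 60, 60, 60, 60, 60, 60, 60, 60, 60, 60, 60].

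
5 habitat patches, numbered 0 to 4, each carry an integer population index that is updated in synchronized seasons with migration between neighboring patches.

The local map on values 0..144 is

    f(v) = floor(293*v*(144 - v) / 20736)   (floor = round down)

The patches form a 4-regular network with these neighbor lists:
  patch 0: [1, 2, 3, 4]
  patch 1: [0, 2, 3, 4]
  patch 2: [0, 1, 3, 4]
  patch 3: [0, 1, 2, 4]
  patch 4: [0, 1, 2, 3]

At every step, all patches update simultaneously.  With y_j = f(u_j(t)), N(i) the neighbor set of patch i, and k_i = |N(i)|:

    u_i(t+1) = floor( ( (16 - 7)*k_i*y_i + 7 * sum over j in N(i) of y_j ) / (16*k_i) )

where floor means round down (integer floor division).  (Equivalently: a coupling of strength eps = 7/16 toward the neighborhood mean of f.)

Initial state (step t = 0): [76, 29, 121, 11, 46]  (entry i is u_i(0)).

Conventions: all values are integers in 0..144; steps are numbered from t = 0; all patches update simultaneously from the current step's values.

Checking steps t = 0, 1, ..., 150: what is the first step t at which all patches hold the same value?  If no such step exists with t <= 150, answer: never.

Simulating step by step:
t=0: [76, 29, 121, 11, 46]  (not all equal)
t=1: [59, 47, 44, 35, 55]  (not all equal)
t=2: [66, 63, 62, 58, 66]  (not all equal)
t=3: [71, 71, 71, 70, 71]  (not all equal)
t=4: [73, 73, 73, 73, 73]  (all equal)

Answer: 4
Key observation: Synchronization is absorbing here: once all patches are equal they stay equal, and step 4 is the first all-equal step.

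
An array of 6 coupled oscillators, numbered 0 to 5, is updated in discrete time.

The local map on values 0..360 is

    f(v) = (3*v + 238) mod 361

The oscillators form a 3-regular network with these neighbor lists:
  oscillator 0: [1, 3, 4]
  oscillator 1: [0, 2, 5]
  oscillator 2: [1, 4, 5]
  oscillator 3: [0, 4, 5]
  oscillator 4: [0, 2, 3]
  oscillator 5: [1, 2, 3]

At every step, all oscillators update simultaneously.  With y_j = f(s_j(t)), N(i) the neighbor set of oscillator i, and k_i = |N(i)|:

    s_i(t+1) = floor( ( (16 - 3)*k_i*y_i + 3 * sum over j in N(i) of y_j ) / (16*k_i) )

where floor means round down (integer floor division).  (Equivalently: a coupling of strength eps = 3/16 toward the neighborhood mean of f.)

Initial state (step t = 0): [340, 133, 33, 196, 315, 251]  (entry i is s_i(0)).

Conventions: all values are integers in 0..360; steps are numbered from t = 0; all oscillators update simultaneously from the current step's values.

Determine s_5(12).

Answer: s_5(12) = 103

Derivation:
t=0: [340, 133, 33, 196, 315, 251]
t=1: [172, 273, 314, 118, 119, 263]
t=2: [76, 299, 133, 223, 212, 289]
t=3: [109, 67, 238, 167, 158, 49]
t=4: [193, 92, 215, 50, 313, 39]
t=5: [94, 162, 168, 55, 94, 309]
t=6: [141, 17, 31, 59, 143, 70]
t=7: [284, 279, 311, 87, 291, 112]
t=8: [38, 306, 108, 127, 37, 209]
t=9: [328, 102, 198, 262, 334, 149]
t=10: [153, 184, 130, 284, 162, 300]
t=11: [277, 96, 224, 30, 39, 66]
t=12: [334, 172, 189, 315, 342, 103]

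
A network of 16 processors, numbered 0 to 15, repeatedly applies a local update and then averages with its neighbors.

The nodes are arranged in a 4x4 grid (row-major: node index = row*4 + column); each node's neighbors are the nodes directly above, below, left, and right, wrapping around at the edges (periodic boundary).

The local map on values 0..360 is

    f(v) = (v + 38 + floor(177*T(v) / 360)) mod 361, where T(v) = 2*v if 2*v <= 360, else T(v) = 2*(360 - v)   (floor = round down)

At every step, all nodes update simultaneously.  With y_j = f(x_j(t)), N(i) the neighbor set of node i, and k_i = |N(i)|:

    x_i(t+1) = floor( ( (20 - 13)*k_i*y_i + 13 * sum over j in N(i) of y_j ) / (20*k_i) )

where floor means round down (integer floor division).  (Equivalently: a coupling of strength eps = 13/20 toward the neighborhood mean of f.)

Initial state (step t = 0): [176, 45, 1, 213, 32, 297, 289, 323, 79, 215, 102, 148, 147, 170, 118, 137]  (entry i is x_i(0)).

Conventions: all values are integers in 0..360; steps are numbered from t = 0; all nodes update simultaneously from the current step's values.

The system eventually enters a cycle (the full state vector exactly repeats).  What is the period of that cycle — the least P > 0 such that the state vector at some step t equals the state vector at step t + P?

Answer: 3
Key observation: The state at step 12, [35, 35, 35, 35, 35, 35, 35, 35, 35, 35, 35, 35, 35, 35, 35, 35], reappears at step 15 — and no state repeats earlier — so the cycle the system enters has period 3.

Derivation:
t=0: [176, 45, 1, 213, 32, 297, 289, 323, 79, 215, 102, 148, 147, 170, 118, 137]
t=1: [105, 62, 89, 78, 82, 60, 69, 94, 197, 90, 193, 242, 203, 128, 193, 265]
t=2: [181, 203, 165, 184, 177, 176, 163, 176, 90, 159, 86, 65, 110, 174, 105, 60]
t=3: [69, 25, 52, 47, 58, 76, 42, 46, 206, 200, 197, 156, 159, 152, 149, 169]
t=4: [178, 167, 158, 119, 138, 129, 122, 167, 156, 108, 147, 155, 214, 249, 202, 193]
t=5: [112, 118, 219, 164, 219, 240, 257, 199, 274, 251, 263, 237, 84, 65, 133, 123]
t=6: [174, 175, 111, 99, 71, 73, 34, 28, 62, 56, 78, 74, 191, 190, 189, 186]
t=7: [84, 89, 154, 148, 136, 137, 154, 146, 144, 144, 143, 142, 52, 51, 96, 90]
t=8: [232, 236, 301, 292, 296, 301, 331, 325, 290, 290, 309, 304, 192, 195, 245, 241]
t=9: [34, 34, 35, 35, 35, 35, 36, 35, 35, 35, 35, 35, 34, 34, 35, 35]
t=10: [105, 105, 107, 106, 106, 107, 107, 107, 106, 106, 107, 107, 105, 105, 106, 106]
t=11: [246, 247, 248, 248, 248, 248, 250, 249, 248, 248, 249, 249, 246, 246, 248, 248]
t=12: [35, 35, 35, 35, 35, 35, 35, 35, 35, 35, 35, 35, 35, 35, 35, 35]
t=13: [107, 107, 107, 107, 107, 107, 107, 107, 107, 107, 107, 107, 107, 107, 107, 107]
t=14: [250, 250, 250, 250, 250, 250, 250, 250, 250, 250, 250, 250, 250, 250, 250, 250]
t=15: [35, 35, 35, 35, 35, 35, 35, 35, 35, 35, 35, 35, 35, 35, 35, 35]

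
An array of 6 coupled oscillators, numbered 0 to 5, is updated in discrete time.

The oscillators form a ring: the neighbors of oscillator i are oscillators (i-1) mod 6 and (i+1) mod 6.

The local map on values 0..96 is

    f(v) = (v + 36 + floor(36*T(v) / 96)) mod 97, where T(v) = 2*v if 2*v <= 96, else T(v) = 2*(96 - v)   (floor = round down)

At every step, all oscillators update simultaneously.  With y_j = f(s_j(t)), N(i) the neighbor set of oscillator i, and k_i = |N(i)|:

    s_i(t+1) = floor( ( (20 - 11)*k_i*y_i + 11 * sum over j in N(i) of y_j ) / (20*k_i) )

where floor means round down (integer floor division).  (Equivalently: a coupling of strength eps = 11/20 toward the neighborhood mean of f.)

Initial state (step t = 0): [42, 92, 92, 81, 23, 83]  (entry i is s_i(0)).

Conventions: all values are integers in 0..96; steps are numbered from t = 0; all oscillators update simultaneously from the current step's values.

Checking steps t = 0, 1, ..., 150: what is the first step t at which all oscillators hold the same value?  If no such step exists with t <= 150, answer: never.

Simulating step by step:
t=0: [42, 92, 92, 81, 23, 83]  (not all equal)
t=1: [23, 27, 33, 44, 51, 38]  (not all equal)
t=2: [58, 83, 69, 39, 16, 29]  (not all equal)
t=3: [43, 28, 23, 28, 54, 63]  (not all equal)
t=4: [36, 63, 80, 65, 41, 22]  (not all equal)
t=5: [28, 20, 28, 23, 32, 36]  (not all equal)
t=6: [58, 78, 78, 82, 62, 49]  (not all equal)
t=7: [25, 28, 30, 29, 26, 24]  (not all equal)
t=8: [80, 84, 86, 85, 81, 79]  (not all equal)
t=9: [31, 31, 32, 31, 31, 30]  (not all equal)
t=10: [89, 90, 90, 90, 89, 89]  (not all equal)
t=11: [33, 33, 33, 33, 33, 33]  (all equal)

Answer: 11
Key observation: Synchronization is absorbing here: once all oscillators are equal they stay equal, and step 11 is the first all-equal step.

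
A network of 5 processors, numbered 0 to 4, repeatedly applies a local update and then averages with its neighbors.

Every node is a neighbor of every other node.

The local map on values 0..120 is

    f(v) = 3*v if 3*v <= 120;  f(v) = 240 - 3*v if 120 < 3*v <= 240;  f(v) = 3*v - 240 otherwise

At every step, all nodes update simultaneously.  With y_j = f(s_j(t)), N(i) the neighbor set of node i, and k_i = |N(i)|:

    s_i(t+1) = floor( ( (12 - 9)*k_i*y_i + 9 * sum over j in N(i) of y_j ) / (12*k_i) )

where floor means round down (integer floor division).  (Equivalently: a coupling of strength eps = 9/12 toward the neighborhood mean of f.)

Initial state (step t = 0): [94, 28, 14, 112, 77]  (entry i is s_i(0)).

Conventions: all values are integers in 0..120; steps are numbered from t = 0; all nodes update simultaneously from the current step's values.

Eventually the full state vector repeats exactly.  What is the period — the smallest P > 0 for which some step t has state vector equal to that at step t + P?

Simulating step by step:
t=0: [94, 28, 14, 112, 77]
t=1: [53, 56, 53, 57, 51]
t=2: [78, 77, 78, 77, 78]
t=3: [7, 7, 7, 7, 7]
t=4: [21, 21, 21, 21, 21]
t=5: [63, 63, 63, 63, 63]
t=6: [51, 51, 51, 51, 51]
t=7: [87, 87, 87, 87, 87]
t=8: [21, 21, 21, 21, 21]

Answer: 4
Key observation: The state at step 4, [21, 21, 21, 21, 21], reappears at step 8 — and no state repeats earlier — so the cycle the system enters has period 4.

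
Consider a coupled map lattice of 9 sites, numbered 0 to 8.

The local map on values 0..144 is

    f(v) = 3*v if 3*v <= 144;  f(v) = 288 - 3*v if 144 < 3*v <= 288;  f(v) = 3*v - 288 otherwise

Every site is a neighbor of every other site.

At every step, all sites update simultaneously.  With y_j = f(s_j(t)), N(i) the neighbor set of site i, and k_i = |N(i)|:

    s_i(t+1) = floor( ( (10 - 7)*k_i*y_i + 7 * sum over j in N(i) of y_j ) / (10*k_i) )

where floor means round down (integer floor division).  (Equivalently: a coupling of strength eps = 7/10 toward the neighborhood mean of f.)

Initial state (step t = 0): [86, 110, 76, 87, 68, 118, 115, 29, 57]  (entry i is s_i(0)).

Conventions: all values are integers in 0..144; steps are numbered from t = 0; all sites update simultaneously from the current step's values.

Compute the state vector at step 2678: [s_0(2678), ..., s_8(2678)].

Answer: [127, 126, 126, 127, 126, 126, 126, 126, 126]
Key observation: The state at step 7, [139, 138, 138, 139, 138, 138, 138, 138, 138], reappears at step 12: the system is in a cycle of period 5 from step 7 on.  Therefore the state at step 2678 equals the state at step 7 + ((2678 - 7) mod 5) = 8, which is [127, 126, 126, 127, 126, 126, 126, 126, 126].

Derivation:
t=0: [86, 110, 76, 87, 68, 118, 115, 29, 57]
t=1: [56, 58, 62, 55, 67, 63, 61, 68, 74]
t=2: [104, 102, 100, 104, 97, 99, 101, 96, 92]
t=3: [15, 14, 12, 15, 10, 12, 13, 10, 12]
t=4: [39, 38, 37, 39, 36, 37, 37, 36, 37]
t=5: [113, 112, 111, 113, 111, 111, 111, 111, 111]
t=6: [47, 46, 46, 47, 46, 46, 46, 46, 46]
t=7: [139, 138, 138, 139, 138, 138, 138, 138, 138]
t=8: [127, 126, 126, 127, 126, 126, 126, 126, 126]
t=9: [91, 90, 90, 91, 90, 90, 90, 90, 90]
t=10: [16, 17, 17, 16, 17, 17, 17, 17, 17]
t=11: [49, 50, 50, 49, 50, 50, 50, 50, 50]
t=12: [139, 138, 138, 139, 138, 138, 138, 138, 138]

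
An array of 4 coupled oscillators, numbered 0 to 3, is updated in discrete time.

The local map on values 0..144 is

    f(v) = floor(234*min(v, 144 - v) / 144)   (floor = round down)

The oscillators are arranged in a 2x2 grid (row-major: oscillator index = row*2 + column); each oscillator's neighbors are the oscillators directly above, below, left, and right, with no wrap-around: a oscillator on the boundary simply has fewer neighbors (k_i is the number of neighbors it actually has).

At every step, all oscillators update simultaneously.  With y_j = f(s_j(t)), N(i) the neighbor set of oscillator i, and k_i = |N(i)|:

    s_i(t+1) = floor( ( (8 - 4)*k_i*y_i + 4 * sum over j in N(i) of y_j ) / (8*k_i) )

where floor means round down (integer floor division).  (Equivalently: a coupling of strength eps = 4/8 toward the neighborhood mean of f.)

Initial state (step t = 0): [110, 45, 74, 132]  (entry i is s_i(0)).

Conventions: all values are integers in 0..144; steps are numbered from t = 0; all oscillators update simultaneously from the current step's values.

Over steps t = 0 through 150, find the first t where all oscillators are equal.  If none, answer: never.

Answer: never
Key observation: The state at step 9 reappears at step 16 — the system is in a cycle of period 7 from step 9 on.  No step 0..16 is synchronized, and the cycle repeats forever, so no step up to 150 (or ever) has all oscillators equal.

Derivation:
t=0: [110, 45, 74, 132]  (not all equal)
t=1: [74, 55, 75, 56]  (not all equal)
t=2: [106, 95, 107, 95]  (not all equal)
t=3: [65, 74, 65, 74]  (not all equal)
t=4: [107, 111, 107, 111]  (not all equal)
t=5: [58, 54, 58, 54]  (not all equal)
t=6: [92, 88, 92, 88]  (not all equal)
t=7: [85, 89, 85, 89]  (not all equal)
t=8: [93, 90, 93, 90]  (not all equal)
t=9: [83, 85, 83, 85]  (not all equal)
t=10: [98, 96, 98, 96]  (not all equal)
t=11: [75, 77, 75, 77]  (not all equal)
t=12: [111, 109, 111, 109]  (not all equal)
t=13: [53, 55, 53, 55]  (not all equal)
t=14: [86, 88, 86, 88]  (not all equal)
t=15: [93, 91, 93, 91]  (not all equal)
t=16: [83, 85, 83, 85]  (not all equal)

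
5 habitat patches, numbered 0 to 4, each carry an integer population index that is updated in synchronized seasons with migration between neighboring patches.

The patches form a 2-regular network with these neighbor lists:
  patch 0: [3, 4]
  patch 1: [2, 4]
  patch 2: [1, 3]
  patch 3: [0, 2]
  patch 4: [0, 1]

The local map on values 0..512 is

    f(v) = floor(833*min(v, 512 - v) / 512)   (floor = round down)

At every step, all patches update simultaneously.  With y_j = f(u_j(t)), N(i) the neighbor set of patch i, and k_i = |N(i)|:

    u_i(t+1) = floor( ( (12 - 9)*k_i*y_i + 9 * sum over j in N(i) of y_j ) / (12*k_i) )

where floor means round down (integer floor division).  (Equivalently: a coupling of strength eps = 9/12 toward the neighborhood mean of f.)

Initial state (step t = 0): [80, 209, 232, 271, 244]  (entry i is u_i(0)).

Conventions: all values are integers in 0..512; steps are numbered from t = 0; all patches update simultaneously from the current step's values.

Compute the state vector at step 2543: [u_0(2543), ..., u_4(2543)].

Answer: [287, 287, 287, 287, 287]
Key observation: The state at step 18, [366, 366, 366, 366, 366], reappears at step 24: the system is in a cycle of period 6 from step 18 on.  Therefore the state at step 2543 equals the state at step 18 + ((2543 - 18) mod 6) = 23, which is [287, 287, 287, 287, 287].

Derivation:
t=0: [80, 209, 232, 271, 244]
t=1: [328, 374, 368, 288, 275]
t=2: [355, 288, 279, 290, 292]
t=3: [333, 367, 366, 328, 321]
t=4: [301, 263, 259, 272, 274]
t=5: [377, 400, 400, 380, 377]
t=6: [217, 195, 194, 203, 205]
t=7: [336, 322, 321, 333, 334]
t=8: [289, 301, 302, 296, 295]
t=9: [354, 346, 345, 351, 352]
t=10: [259, 266, 266, 263, 262]
t=11: [406, 402, 401, 405, 405]
t=12: [173, 177, 177, 175, 174]
t=13: [282, 285, 285, 284, 283]
t=14: [371, 370, 369, 371, 371]
t=15: [229, 230, 230, 230, 229]
t=16: [372, 373, 374, 373, 372]
t=17: [226, 225, 225, 225, 226]
t=18: [366, 366, 366, 366, 366]
t=19: [237, 237, 237, 237, 237]
t=20: [385, 385, 385, 385, 385]
t=21: [206, 206, 206, 206, 206]
t=22: [335, 335, 335, 335, 335]
t=23: [287, 287, 287, 287, 287]
t=24: [366, 366, 366, 366, 366]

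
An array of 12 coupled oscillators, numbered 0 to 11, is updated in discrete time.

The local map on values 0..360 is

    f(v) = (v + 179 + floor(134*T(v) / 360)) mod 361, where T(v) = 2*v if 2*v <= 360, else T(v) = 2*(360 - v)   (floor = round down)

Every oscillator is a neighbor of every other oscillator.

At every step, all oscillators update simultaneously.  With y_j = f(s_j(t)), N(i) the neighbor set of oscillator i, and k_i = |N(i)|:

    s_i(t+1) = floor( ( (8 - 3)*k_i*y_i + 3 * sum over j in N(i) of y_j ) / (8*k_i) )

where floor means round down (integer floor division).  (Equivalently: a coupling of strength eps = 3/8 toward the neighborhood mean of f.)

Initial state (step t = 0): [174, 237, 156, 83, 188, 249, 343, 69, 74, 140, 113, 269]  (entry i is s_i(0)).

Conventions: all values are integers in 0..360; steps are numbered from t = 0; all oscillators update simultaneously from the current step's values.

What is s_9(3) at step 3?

Simulating step by step:
t=0: [174, 237, 156, 83, 188, 249, 343, 69, 74, 140, 113, 269]
t=1: [138, 153, 120, 258, 146, 155, 169, 243, 249, 103, 76, 158]
t=2: [90, 105, 72, 145, 98, 108, 122, 143, 144, 267, 240, 111]
t=3: [251, 53, 232, 94, 258, 56, 70, 92, 93, 143, 139, 59]

Answer: s_9(3) = 143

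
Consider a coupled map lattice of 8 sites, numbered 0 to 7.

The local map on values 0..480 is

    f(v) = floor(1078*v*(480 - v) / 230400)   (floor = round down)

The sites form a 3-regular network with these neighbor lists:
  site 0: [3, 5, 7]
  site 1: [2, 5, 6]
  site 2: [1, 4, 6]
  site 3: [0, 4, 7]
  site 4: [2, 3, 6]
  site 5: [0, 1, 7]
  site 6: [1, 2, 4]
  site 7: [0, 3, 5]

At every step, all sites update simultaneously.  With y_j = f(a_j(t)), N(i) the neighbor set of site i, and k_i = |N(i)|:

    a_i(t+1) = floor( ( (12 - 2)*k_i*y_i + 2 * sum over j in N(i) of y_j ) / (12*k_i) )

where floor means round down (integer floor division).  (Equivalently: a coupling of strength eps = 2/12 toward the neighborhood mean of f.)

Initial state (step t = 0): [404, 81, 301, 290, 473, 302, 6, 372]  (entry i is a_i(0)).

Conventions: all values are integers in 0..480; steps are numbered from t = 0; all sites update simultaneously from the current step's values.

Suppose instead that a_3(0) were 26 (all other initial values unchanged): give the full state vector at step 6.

Simulating step by step:
t=0: [404, 81, 301, 26, 473, 302, 6, 372]
t=1: [146, 154, 219, 65, 30, 235, 34, 180]
t=2: [225, 228, 242, 135, 78, 263, 89, 244]
t=3: [265, 262, 256, 218, 157, 267, 172, 265]
t=4: [266, 265, 265, 265, 240, 266, 248, 266]
t=5: [266, 266, 266, 266, 268, 266, 268, 266]
t=6: [266, 265, 265, 265, 265, 266, 265, 266]

Answer: [266, 265, 265, 265, 265, 266, 265, 266]
Key observation: This trace re-runs the system from the modified initial state.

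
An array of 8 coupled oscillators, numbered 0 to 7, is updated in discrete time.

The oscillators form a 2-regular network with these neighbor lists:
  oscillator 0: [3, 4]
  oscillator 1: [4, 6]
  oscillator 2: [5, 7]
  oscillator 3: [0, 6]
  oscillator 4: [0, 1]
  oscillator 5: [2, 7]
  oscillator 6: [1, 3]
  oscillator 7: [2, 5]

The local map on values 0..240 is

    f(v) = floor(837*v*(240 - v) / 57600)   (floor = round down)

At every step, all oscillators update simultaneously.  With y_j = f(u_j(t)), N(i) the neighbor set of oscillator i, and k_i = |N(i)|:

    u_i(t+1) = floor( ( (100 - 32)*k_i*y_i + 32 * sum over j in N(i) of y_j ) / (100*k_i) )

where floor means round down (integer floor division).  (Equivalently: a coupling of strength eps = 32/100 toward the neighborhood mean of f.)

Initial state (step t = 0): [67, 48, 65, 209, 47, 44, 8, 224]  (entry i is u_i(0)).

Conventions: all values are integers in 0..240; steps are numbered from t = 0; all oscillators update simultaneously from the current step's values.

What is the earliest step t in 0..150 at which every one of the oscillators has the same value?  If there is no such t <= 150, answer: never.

Answer: never
Key observation: The state at step 12 reappears at step 16 — the system is in a cycle of period 4 from step 12 on.  No step 0..16 is synchronized, and the cycle repeats forever, so no step up to 150 (or ever) has all oscillators equal.

Derivation:
t=0: [67, 48, 65, 209, 47, 44, 8, 224]  (not all equal)
t=1: [150, 115, 140, 94, 137, 119, 54, 81]  (not all equal)
t=2: [197, 197, 201, 189, 204, 204, 163, 193]  (not all equal)
t=3: [123, 129, 114, 144, 111, 111, 165, 124]  (not all equal)
t=4: [207, 203, 208, 198, 208, 208, 187, 208]  (not all equal)
t=5: [101, 112, 96, 120, 98, 96, 134, 96]  (not all equal)
t=6: [204, 206, 200, 207, 203, 200, 206, 200]  (not all equal)
t=7: [105, 102, 116, 100, 107, 116, 100, 116]  (not all equal)
t=8: [204, 204, 209, 203, 205, 209, 203, 209]  (not all equal)
t=9: [106, 106, 94, 108, 104, 94, 108, 94]  (not all equal)
t=10: [206, 206, 199, 206, 205, 199, 206, 199]  (not all equal)
t=11: [101, 101, 118, 101, 103, 118, 101, 118]  (not all equal)
t=12: [204, 204, 209, 204, 204, 209, 204, 209]  (not all equal)
t=13: [106, 106, 94, 106, 106, 94, 106, 94]  (not all equal)
t=14: [206, 206, 199, 206, 206, 199, 206, 199]  (not all equal)
t=15: [101, 101, 118, 101, 101, 118, 101, 118]  (not all equal)
t=16: [204, 204, 209, 204, 204, 209, 204, 209]  (not all equal)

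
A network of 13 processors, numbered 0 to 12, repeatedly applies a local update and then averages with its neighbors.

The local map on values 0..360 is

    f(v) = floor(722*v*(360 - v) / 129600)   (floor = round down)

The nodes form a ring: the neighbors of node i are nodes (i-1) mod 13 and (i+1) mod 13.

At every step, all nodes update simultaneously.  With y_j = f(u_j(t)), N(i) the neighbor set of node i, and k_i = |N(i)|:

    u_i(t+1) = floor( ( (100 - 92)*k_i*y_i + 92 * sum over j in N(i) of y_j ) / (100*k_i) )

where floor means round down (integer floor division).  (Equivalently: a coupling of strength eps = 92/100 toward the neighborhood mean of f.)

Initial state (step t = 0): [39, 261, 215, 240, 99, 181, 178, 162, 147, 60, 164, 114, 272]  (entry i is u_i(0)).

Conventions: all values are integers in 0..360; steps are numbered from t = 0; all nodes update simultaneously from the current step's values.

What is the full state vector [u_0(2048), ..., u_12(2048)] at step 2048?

Simulating step by step:
t=0: [39, 261, 215, 240, 99, 181, 178, 162, 147, 60, 164, 114, 272]
t=1: [132, 122, 153, 158, 167, 162, 179, 177, 141, 170, 132, 156, 114]
t=2: [159, 170, 169, 177, 177, 179, 179, 176, 178, 170, 177, 162, 170]
t=3: [178, 178, 179, 179, 180, 180, 180, 180, 179, 179, 178, 179, 178]
t=4: [180, 180, 180, 180, 180, 180, 180, 180, 180, 180, 180, 180, 180]
t=5: [180, 180, 180, 180, 180, 180, 180, 180, 180, 180, 180, 180, 180]

Answer: [180, 180, 180, 180, 180, 180, 180, 180, 180, 180, 180, 180, 180]
Key observation: The state at step 4, [180, 180, 180, 180, 180, 180, 180, 180, 180, 180, 180, 180, 180], reappears at step 5: the system is in a cycle of period 1 from step 4 on.  Therefore the state at step 2048 equals the state at step 4 + ((2048 - 4) mod 1) = 4, which is [180, 180, 180, 180, 180, 180, 180, 180, 180, 180, 180, 180, 180].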